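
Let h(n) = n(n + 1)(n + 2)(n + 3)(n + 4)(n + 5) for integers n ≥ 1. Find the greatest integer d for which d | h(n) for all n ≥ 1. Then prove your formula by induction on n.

d = 720

Computing the first values: h(1) = 720 and h(2) = 5040; gcd(720, 5040) = 720, so d ≤ 720.
We prove 720 | n(n + 1)(n + 2)(n + 3)(n + 4)(n + 5) for all n ≥ 1 by induction on n.
For the base case n = 1: h(1) = 720 = 720·(1), so 720 | h(1).
Suppose the result is true for n = r, i.e. 720 | h(r). Then
h(r+1) − h(r) = (r+1)·(r+2)·(r+3)·(r+4)·(r+5)·(r+6) − r·(r+1)·(r+2)·(r+3)·(r+4)·(r+5) = (r+1)·(r+2)·(r+3)·(r+4)·(r+5)·[(r+6) − r] = 6·(r+1)·(r+2)·(r+3)·(r+4)·(r+5). The product of 5 consecutive integers is divisible by (5)! = 120, so h(r+1) − h(r) is divisible by 6·120 = 720. By the inductive hypothesis 720 | h(r), hence 720 | h(r+1).
Hence, by induction on n, the claim holds for every n ≥ 1.
Therefore the largest such d is 720.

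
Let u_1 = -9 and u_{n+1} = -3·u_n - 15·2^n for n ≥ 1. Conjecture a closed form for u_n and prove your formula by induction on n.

u_n = (-3)^n - 3·2^n

Computing the first terms: u_1 = -9, u_2 = -3, u_3 = -51. This suggests u_n = (-3)^n - 3·2^n.
When n = 1: the formula gives -9 = -9 = u_1.
Inductive step: assume the claim holds for n = r, so u_r = (-3)^r - 3·2^r.
Then u_{r+1} = -3·u_r - 15·2^r = -3·((-3)^r - 3·2^r) - 15·2^r = (-3)^(r + 1) - 3·2^(r + 1),
which is the claimed formula at n = r+1.
Hence, by induction on n, the claim holds for every n ≥ 1.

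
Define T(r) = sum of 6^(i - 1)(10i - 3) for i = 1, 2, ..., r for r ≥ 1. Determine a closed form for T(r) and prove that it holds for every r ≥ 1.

T(r) = 6^r(2r - 1) + 1

We claim T(r) = 6^r(2r - 1) + 1 for all r ≥ 1.
For the base case r = 1: T(1) = 7, and the closed form gives 7. They agree.
For the inductive step, assume it holds for an arbitrary i ≥ 1, so T(i) = 6^i(2i - 1) + 1.
Then T(i+1) = T(i) + (6^i(10i + 7)) = (6^i(2i - 1) + 1) + (6^i(10i + 7)).
Simplifying, T(i+1) = 12·6^i·i + 6·6^i + 1 = 6^(i+1)(2(i+1) - 1) + 1,
which is the closed form with r = i+1.
Hence, by induction on r, the claim holds for every r ≥ 1.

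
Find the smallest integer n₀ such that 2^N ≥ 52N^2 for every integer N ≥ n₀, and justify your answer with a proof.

n₀ = 14

At N = 13: 8192 < 8788, so the inequality fails and n₀ ≥ 14. We prove 2^N ≥ 52N^2 for all N ≥ 14.
Base step (N = 14): 2^N = 16384 and 52N^2 = 10192, so 16384 ≥ 10192.
Inductive step: assume the claim holds for N = i, so 2^i ≥ 52i^2.
Then 2^(i + 1) = 2·(2^i) ≥ 2·(52i^2).
Also, for i ≥ 14 we have 2·(52i^2) ≥ 52(i+1)^2, since 2 ≥ (1 + 1/i)^2 for all i ≥ 14.
Combining, 2^(i + 1) ≥ 52(i+1)^2.
By induction, the statement is established for all N ≥ 14.
Hence the smallest such n₀ is 14.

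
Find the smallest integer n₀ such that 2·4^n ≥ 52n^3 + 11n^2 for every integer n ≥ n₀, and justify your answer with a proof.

n₀ = 7

At n = 6: 8192 < 11628, so the inequality fails and n₀ ≥ 7. We prove 2·4^n ≥ 52n^3 + 11n^2 for all n ≥ 7.
When n = 7: 2·4^n = 32768 and 52n^3 + 11n^2 = 18375, so 32768 ≥ 18375.
Inductive step: suppose the statement holds for some p ≥ 7, so 2·4^p ≥ 52p^3 + 11p^2.
Then 2·4^(p + 1) = 4·(2·4^p) ≥ 4·(52p^3 + 11p^2).
Also, for p ≥ 7 we have 4·(52p^3 + 11p^2) ≥ 52(p+1)^3 + 11(p+1)^2, since 4·(52p^3 + 11p^2) − (52(p+1)^3 + 11(p+1)^2) = 156p^3 - 123p^2 - 178p - 63, which is nonnegative for all p ≥ 7.
Combining, 2·4^(p + 1) ≥ 52(p+1)^3 + 11(p+1)^2.
By induction, the statement is established for all n ≥ 7.
Hence the smallest such n₀ is 7.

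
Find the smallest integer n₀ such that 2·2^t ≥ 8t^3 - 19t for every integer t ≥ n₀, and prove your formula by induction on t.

n₀ = 14

At t = 13: 16384 < 17329, so the inequality fails and n₀ ≥ 14. We prove 2·2^t ≥ 8t^3 - 19t for all t ≥ 14.
When t = 14: 2·2^t = 32768 and 8t^3 - 19t = 21686, so 32768 ≥ 21686.
Inductive step: suppose the statement holds for some j ≥ 14, so 2·2^j ≥ 8j^3 - 19j.
Then 2·2^(j + 1) = 2·(2·2^j) ≥ 2·(8j^3 - 19j).
Also, for j ≥ 14 we have 2·(8j^3 - 19j) ≥ 8(j+1)^3 - 19(j+1), since 2·(8j^3 - 19j) − (8(j+1)^3 - 19(j+1)) = 8j^3 - 24j^2 - 43j + 11, which is nonnegative for all j ≥ 14.
Combining, 2·2^(j + 1) ≥ 8(j+1)^3 - 19(j+1).
By the principle of mathematical induction, the result holds for all t ≥ 14.
Hence the smallest such n₀ is 14.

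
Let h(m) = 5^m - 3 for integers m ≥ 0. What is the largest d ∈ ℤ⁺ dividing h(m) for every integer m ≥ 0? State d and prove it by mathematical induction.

Computing the first values: h(0) = -2 and h(1) = 2; gcd(-2, 2) = 2, so d ≤ 2.
We prove 2 | 5^m - 3 for all m ≥ 0 by induction on m.
For the base case m = 0: h(0) = -2 = 2·(-1), so 2 | h(0).
Inductive step: suppose the statement holds for some p ≥ 0, i.e. 2 | h(p). Then
h(p+1) = 5^(p+1) - 3 = 5·(5^p - 3) + 12 = 5·h(p) + 12. The first term is divisible by 2 by the inductive hypothesis, and 12 is divisible by 2. Hence 2 | h(p+1).
This completes the induction.
Therefore the largest such d is 2.

d = 2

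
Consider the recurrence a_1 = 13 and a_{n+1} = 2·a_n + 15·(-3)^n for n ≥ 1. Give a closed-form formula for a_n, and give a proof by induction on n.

a_n = (-3)^(n + 1) + 2^(n + 1)

Computing the first terms: a_1 = 13, a_2 = -19, a_3 = 97. This suggests a_n = (-3)^(n + 1) + 2^(n + 1).
Base step (n = 1): the formula gives 13 = 13 = a_1.
Inductive step: suppose the statement holds for some m ≥ 1, so a_m = (-3)^(m + 1) + 2^(m + 1).
Then a_{m+1} = 2·a_m + 15·(-3)^m = 2·((-3)^(m + 1) + 2^(m + 1)) + 15·(-3)^m = (-3)^(m + 2) + 2^(m + 2) = (-3)^((m+1) + 1) + 2^((m+1) + 1),
which is the claimed formula at n = m+1.
By the principle of mathematical induction, the result holds for all n ≥ 1.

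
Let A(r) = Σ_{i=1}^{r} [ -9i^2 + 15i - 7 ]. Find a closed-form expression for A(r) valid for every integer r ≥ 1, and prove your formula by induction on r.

A(r) = -r(3r^2 - 3r + 1)

We claim A(r) = -r(3r^2 - 3r + 1) for all r ≥ 1.
When r = 1: A(1) = -1, and the closed form gives -1. They agree.
Suppose the result is true for r = i, so A(i) = i(-3i^2 + 3i - 1).
Then A(i+1) = A(i) + (15i - 9(i + 1)^2 + 8) = (i(-3i^2 + 3i - 1)) + (15i - 9(i + 1)^2 + 8).
Simplifying, A(i+1) = -(i + 1)(3i^2 + 3i + 1) = -(i+1)(3(i+1)^2 - 3(i+1) + 1),
which is the closed form with r = i+1.
By the principle of mathematical induction, the result holds for all r ≥ 1.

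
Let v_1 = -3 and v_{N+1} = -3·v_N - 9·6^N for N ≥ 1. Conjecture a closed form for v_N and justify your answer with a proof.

Computing the first terms: v_1 = -3, v_2 = -45, v_3 = -189. This suggests v_N = -(-3)^N - 6^N.
For the base case N = 1: the formula gives -3 = -3 = v_1.
Suppose the result is true for N = j, so v_j = -(-3)^j - 6^j.
Then v_{j+1} = -3·v_j - 9·6^j = -3·(-(-3)^j - 6^j) - 9·6^j = -(-3)^(j + 1) - 6^(j + 1),
which is the claimed formula at N = j+1.
By induction, the statement is established for all N ≥ 1.

v_N = -(-3)^N - 6^N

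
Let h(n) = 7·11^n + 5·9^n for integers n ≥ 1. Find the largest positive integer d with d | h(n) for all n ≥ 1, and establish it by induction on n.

Computing the first values: h(1) = 122 and h(2) = 1252; gcd(122, 1252) = 2, so d ≤ 2.
We prove 2 | 7·11^n + 5·9^n for all n ≥ 1 by induction on n.
When n = 1: h(1) = 122 = 2·(61), so 2 | h(1).
Suppose the result is true for n = p, i.e. 2 | h(p). Then
h(p+1) − 11·h(p) = (7·11^(p+1) + 5·9^(p+1)) − 11·(7·11^p + 5·9^p) = (5)·9^p·(9 − 11) = (-10)·9^p. Since 2 | h(p) by the inductive hypothesis, 2 | 11·h(p); and 2 | -10 since -10 = 2·-5. Therefore 2 | h(p+1).
This completes the induction.
Therefore the largest such d is 2.

d = 2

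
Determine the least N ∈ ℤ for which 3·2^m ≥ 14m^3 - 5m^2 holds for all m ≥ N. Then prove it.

At m = 13: 24576 < 29913, so the inequality fails and N ≥ 14. We prove 3·2^m ≥ 14m^3 - 5m^2 for all m ≥ 14.
When m = 14: 3·2^m = 49152 and 14m^3 - 5m^2 = 37436, so 49152 ≥ 37436.
For the inductive step, assume it holds for an arbitrary k ≥ 14, so 3·2^k ≥ 14k^3 - 5k^2.
Then 3·2^(k + 1) = 2·(3·2^k) ≥ 2·(14k^3 - 5k^2).
Also, for k ≥ 14 we have 2·(14k^3 - 5k^2) ≥ 14(k+1)^3 - 5(k+1)^2, since 2·(14k^3 - 5k^2) − (14(k+1)^3 - 5(k+1)^2) = 14k^3 - 47k^2 - 32k - 9, which is nonnegative for all k ≥ 14.
Combining, 3·2^(k + 1) ≥ 14(k+1)^3 - 5(k+1)^2.
Hence, by induction on m, the claim holds for every m ≥ 14.
Hence the smallest such N is 14.

N = 14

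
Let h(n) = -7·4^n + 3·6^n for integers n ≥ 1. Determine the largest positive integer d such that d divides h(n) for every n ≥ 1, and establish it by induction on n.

d = 2

Computing the first values: h(1) = -10 and h(2) = -4; gcd(-10, -4) = 2, so d ≤ 2.
We prove 2 | -7·4^n + 3·6^n for all n ≥ 1 by induction on n.
Base case (n = 1): h(1) = -10 = 2·(-5), so 2 | h(1).
Inductive step: assume the claim holds for n = p, i.e. 2 | h(p). Then
h(p+1) − 6·h(p) = (-7·4^(p+1) + 3·6^(p+1)) − 6·(-7·4^p + 3·6^p) = (-7)·4^p·(4 − 6) = (14)·4^p. Since 2 | h(p) by the inductive hypothesis, 2 | 6·h(p); and 2 | 14 since 14 = 2·7. Therefore 2 | h(p+1).
By the principle of mathematical induction, the result holds for all n ≥ 1.
Therefore the largest such d is 2.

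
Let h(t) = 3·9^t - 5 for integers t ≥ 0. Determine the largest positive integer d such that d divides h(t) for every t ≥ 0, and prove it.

d = 2

Computing the first values: h(0) = -2 and h(1) = 22; gcd(-2, 22) = 2, so d ≤ 2.
We prove 2 | 3·9^t - 5 for all t ≥ 0 by induction on t.
For the base case t = 0: h(0) = -2 = 2·(-1), so 2 | h(0).
Suppose the result is true for t = p, i.e. 2 | h(p). Then
h(p+1) = 3·9^(p+1) - 5 = 9·(3·9^p - 5) + 40 = 9·h(p) + 40. The first term is divisible by 2 by the inductive hypothesis, and 40 is divisible by 2. Hence 2 | h(p+1).
By the principle of mathematical induction, the result holds for all t ≥ 0.
Therefore the largest such d is 2.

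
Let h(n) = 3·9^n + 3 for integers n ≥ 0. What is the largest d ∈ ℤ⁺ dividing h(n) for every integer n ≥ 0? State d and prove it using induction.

d = 6

Computing the first values: h(0) = 6 and h(1) = 30; gcd(6, 30) = 6, so d ≤ 6.
We prove 6 | 3·9^n + 3 for all n ≥ 0 by induction on n.
When n = 0: h(0) = 6 = 6·(1), so 6 | h(0).
For the inductive step, assume it holds for an arbitrary p ≥ 0, i.e. 6 | h(p). Then
h(p+1) = 3·9^(p+1) + 3 = 9·(3·9^p + 3) - 24 = 9·h(p) - 24. The first term is divisible by 6 by the inductive hypothesis, and -24 is divisible by 6. Hence 6 | h(p+1).
This completes the induction.
Therefore the largest such d is 6.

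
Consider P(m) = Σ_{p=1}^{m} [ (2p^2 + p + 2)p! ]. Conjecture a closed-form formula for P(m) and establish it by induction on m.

We claim P(m) = (2m + 1)(m + 1)! - 1 for all m ≥ 1.
When m = 1: P(1) = 5, and the closed form gives 5. They agree.
Inductive step: assume the claim holds for m = p, so P(p) = (2p + 1)(p + 1)! - 1.
Then P(p+1) = P(p) + ((2p^2 + 5p + 5)(p + 1)!) = ((2p + 1)(p + 1)! - 1) + ((2p^2 + 5p + 5)(p + 1)!).
Simplifying, P(p+1) = (2(p+1) + 1)((p+1) + 1)! - 1,
which is the closed form with m = p+1.
By induction, the statement is established for all m ≥ 1.

P(m) = (2m + 1)(m + 1)! - 1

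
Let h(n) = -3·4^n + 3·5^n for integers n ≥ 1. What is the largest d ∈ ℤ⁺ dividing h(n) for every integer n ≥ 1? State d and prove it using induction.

Computing the first values: h(1) = 3 and h(2) = 27; gcd(3, 27) = 3, so d ≤ 3.
We prove 3 | -3·4^n + 3·5^n for all n ≥ 1 by induction on n.
Base step (n = 1): h(1) = 3 = 3·(1), so 3 | h(1).
Suppose the result is true for n = k, i.e. 3 | h(k). Then
h(k+1) − 5·h(k) = (-3·4^(k+1) + 3·5^(k+1)) − 5·(-3·4^k + 3·5^k) = (-3)·4^k·(4 − 5) = (3)·4^k. Since 3 | h(k) by the inductive hypothesis, 3 | 5·h(k); and 3 | 3 since 3 = 3·1. Therefore 3 | h(k+1).
Hence, by induction on n, the claim holds for every n ≥ 1.
Therefore the largest such d is 3.

d = 3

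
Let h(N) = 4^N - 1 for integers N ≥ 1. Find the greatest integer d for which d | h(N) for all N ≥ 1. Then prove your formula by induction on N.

Computing the first values: h(1) = 3 and h(2) = 15; gcd(3, 15) = 3, so d ≤ 3.
We prove 3 | 4^N - 1 for all N ≥ 1 by induction on N.
Base step (N = 1): h(1) = 3 = 3·(1), so 3 | h(1).
Inductive step: suppose the statement holds for some j ≥ 1, i.e. 3 | h(j). Then
4^{j+1} − 1^{j+1} = 4·4^j − 1·1^j = 4·(4^j − 1^j) + (3)·1^j. The first term is divisible by 3 by the inductive hypothesis, and the second term (3)·1^j is divisible by 3 since 3 | 3. Hence 3 | h(j+1).
By the principle of mathematical induction, the result holds for all N ≥ 1.
Therefore the largest such d is 3.

d = 3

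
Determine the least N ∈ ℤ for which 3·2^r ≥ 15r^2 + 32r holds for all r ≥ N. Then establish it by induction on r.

N = 9

At r = 8: 768 < 1216, so the inequality fails and N ≥ 9. We prove 3·2^r ≥ 15r^2 + 32r for all r ≥ 9.
For the base case r = 9: 3·2^r = 1536 and 15r^2 + 32r = 1503, so 1536 ≥ 1503.
Inductive step: suppose the statement holds for some i ≥ 9, so 3·2^i ≥ 15i^2 + 32i.
Then 3·2^(i + 1) = 2·(3·2^i) ≥ 2·(15i^2 + 32i).
Also, for i ≥ 9 we have 2·(15i^2 + 32i) ≥ 15(i+1)^2 + 32(i+1), since 2·(15i^2 + 32i) − (15(i+1)^2 + 32(i+1)) = 15i^2 + 2i - 47, which is nonnegative for all i ≥ 9.
Combining, 3·2^(i + 1) ≥ 15(i+1)^2 + 32(i+1).
This completes the induction.
Hence the smallest such N is 9.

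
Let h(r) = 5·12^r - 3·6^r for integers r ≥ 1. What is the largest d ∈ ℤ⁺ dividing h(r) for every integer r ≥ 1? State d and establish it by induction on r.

Computing the first values: h(1) = 42 and h(2) = 612; gcd(42, 612) = 6, so d ≤ 6.
We prove 6 | 5·12^r - 3·6^r for all r ≥ 1 by induction on r.
Base step (r = 1): h(1) = 42 = 6·(7), so 6 | h(1).
Inductive step: assume the claim holds for r = i, i.e. 6 | h(i). Then
h(i+1) − 12·h(i) = (5·12^(i+1) - 3·6^(i+1)) − 12·(5·12^i - 3·6^i) = (-3)·6^i·(6 − 12) = (18)·6^i. Since 6 | h(i) by the inductive hypothesis, 6 | 12·h(i); and 6 | 18 since 18 = 6·3. Therefore 6 | h(i+1).
By the principle of mathematical induction, the result holds for all r ≥ 1.
Therefore the largest such d is 6.

d = 6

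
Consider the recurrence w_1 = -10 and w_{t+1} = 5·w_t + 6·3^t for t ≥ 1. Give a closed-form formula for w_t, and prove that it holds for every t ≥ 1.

Computing the first terms: w_1 = -10, w_2 = -32, w_3 = -106. This suggests w_t = -3^(t + 1) - 5^(t - 1).
Base step (t = 1): the formula gives -10 = -10 = w_1.
Inductive step: suppose the statement holds for some p ≥ 1, so w_p = -3^(p + 1) - 5^(p - 1).
Then w_{p+1} = 5·w_p + 6·3^p = 5·(-3^(p + 1) - 5^(p - 1)) + 6·3^p = -3^(p + 2) - 5^p = -3^((p+1) + 1) - 5^((p+1) - 1),
which is the claimed formula at t = p+1.
By the principle of mathematical induction, the result holds for all t ≥ 1.

w_t = -3^(t + 1) - 5^(t - 1)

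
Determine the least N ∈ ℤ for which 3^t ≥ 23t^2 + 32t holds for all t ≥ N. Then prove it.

N = 7

At t = 6: 729 < 1020, so the inequality fails and N ≥ 7. We prove 3^t ≥ 23t^2 + 32t for all t ≥ 7.
Base case (t = 7): 3^t = 2187 and 23t^2 + 32t = 1351, so 2187 ≥ 1351.
Inductive step: suppose the statement holds for some i ≥ 7, so 3^i ≥ 23i^2 + 32i.
Then 3^(i + 1) = 3·(3^i) ≥ 3·(23i^2 + 32i).
Also, for i ≥ 7 we have 3·(23i^2 + 32i) ≥ 23(i+1)^2 + 32(i+1), since 3·(23i^2 + 32i) − (23(i+1)^2 + 32(i+1)) = 46i^2 + 18i - 55, which is nonnegative for all i ≥ 7.
Combining, 3^(i + 1) ≥ 23(i+1)^2 + 32(i+1).
Hence, by induction on t, the claim holds for every t ≥ 7.
Hence the smallest such N is 7.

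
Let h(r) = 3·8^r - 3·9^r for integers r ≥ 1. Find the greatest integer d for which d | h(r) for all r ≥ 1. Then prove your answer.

Computing the first values: h(1) = -3 and h(2) = -51; gcd(-3, -51) = 3, so d ≤ 3.
We prove 3 | 3·8^r - 3·9^r for all r ≥ 1 by induction on r.
For the base case r = 1: h(1) = -3 = 3·(-1), so 3 | h(1).
Inductive step: assume the claim holds for r = k, i.e. 3 | h(k). Then
h(k+1) − 9·h(k) = (3·8^(k+1) - 3·9^(k+1)) − 9·(3·8^k - 3·9^k) = (3)·8^k·(8 − 9) = (-3)·8^k. Since 3 | h(k) by the inductive hypothesis, 3 | 9·h(k); and 3 | -3 since -3 = 3·-1. Therefore 3 | h(k+1).
This completes the induction.
Therefore the largest such d is 3.

d = 3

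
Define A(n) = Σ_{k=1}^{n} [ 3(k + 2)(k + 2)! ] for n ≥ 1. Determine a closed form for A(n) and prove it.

A(n) = 3(n + 3)! - 18

We claim A(n) = 3(n + 3)! - 18 for all n ≥ 1.
Base case (n = 1): A(1) = 54, and the closed form gives 54. They agree.
Inductive step: suppose the statement holds for some k ≥ 1, so A(k) = 3(k + 3)! - 18.
Then A(k+1) = A(k) + (3(k + 3)(k + 3)!) = (3(k + 3)! - 18) + (3(k + 3)(k + 3)!).
Simplifying, A(k+1) = 3((k+1) + 3)! - 18,
which is the closed form with n = k+1.
Hence, by induction on n, the claim holds for every n ≥ 1.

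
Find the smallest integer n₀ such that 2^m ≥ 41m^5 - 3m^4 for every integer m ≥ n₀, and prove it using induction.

At m = 29: 536870912 < 838835266, so the inequality fails and n₀ ≥ 30. We prove 2^m ≥ 41m^5 - 3m^4 for all m ≥ 30.
Base step (m = 30): 2^m = 1073741824 and 41m^5 - 3m^4 = 993870000, so 1073741824 ≥ 993870000.
For the inductive step, assume it holds for an arbitrary j ≥ 30, so 2^j ≥ 41j^5 - 3j^4.
Then 2^(j + 1) = 2·(2^j) ≥ 2·(41j^5 - 3j^4).
Also, for j ≥ 30 we have 2·(41j^5 - 3j^4) ≥ 41(j+1)^5 - 3(j+1)^4, since 2·(41j^5 - 3j^4) − (41(j+1)^5 - 3(j+1)^4) = 41j^5 - 208j^4 - 398j^3 - 392j^2 - 193j - 38, which is nonnegative for all j ≥ 30.
Combining, 2^(j + 1) ≥ 41(j+1)^5 - 3(j+1)^4.
This completes the induction.
Hence the smallest such n₀ is 30.

n₀ = 30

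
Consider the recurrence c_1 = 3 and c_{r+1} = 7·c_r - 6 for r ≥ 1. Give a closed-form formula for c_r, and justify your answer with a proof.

c_r = 2·7^(r - 1) + 1

Computing the first terms: c_1 = 3, c_2 = 15, c_3 = 99. This suggests c_r = 2·7^(r - 1) + 1.
Base step (r = 1): the formula gives 3 = 3 = c_1.
Inductive step: assume the claim holds for r = i, so c_i = 2·7^(i - 1) + 1.
Then c_{i+1} = 7·c_i - 6 = 7·(2·7^(i - 1) + 1) - 6 = 2·7^i + 1 = 2·7^((i+1) - 1) + 1,
which is the claimed formula at r = i+1.
By induction, the statement is established for all r ≥ 1.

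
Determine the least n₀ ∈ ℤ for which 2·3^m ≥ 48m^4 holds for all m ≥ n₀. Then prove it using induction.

At m = 11: 354294 < 702768, so the inequality fails and n₀ ≥ 12. We prove 2·3^m ≥ 48m^4 for all m ≥ 12.
For the base case m = 12: 2·3^m = 1062882 and 48m^4 = 995328, so 1062882 ≥ 995328.
Inductive step: suppose the statement holds for some r ≥ 12, so 2·3^r ≥ 48r^4.
Then 2·3^(r + 1) = 3·(2·3^r) ≥ 3·(48r^4).
Also, for r ≥ 12 we have 3·(48r^4) ≥ 48(r+1)^4, since 3 ≥ (1 + 1/r)^4 for all r ≥ 12.
Combining, 2·3^(r + 1) ≥ 48(r+1)^4.
This completes the induction.
Hence the smallest such n₀ is 12.

n₀ = 12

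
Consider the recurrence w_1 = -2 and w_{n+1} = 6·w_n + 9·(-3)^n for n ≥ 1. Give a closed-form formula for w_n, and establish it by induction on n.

Computing the first terms: w_1 = -2, w_2 = -39, w_3 = -153. This suggests w_n = -(-3)^n - 5·6^(n - 1).
Base step (n = 1): the formula gives -2 = -2 = w_1.
For the inductive step, assume it holds for an arbitrary j ≥ 1, so w_j = -(-3)^j - 5·6^(j - 1).
Then w_{j+1} = 6·w_j + 9·(-3)^j = 6·(-(-3)^j - 5·6^(j - 1)) + 9·(-3)^j = -(-3)^(j + 1) - 5·6^j = -(-3)^(j+1) - 5·6^((j+1) - 1),
which is the claimed formula at n = j+1.
This completes the induction.

w_n = -(-3)^n - 5·6^(n - 1)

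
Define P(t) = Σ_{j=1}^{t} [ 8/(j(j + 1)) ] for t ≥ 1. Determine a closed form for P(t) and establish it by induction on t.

We claim P(t) = 8t/(t + 1) for all t ≥ 1.
When t = 1: P(1) = 4, and the closed form gives 4. They agree.
For the inductive step, assume it holds for an arbitrary j ≥ 1, so P(j) = 8j/(j + 1).
Then P(j+1) = P(j) + (8/((j + 1)(j + 2))) = (8j/(j + 1)) + (8/((j + 1)(j + 2))).
Simplifying, P(j+1) = 8(j + 1)/(j + 2) = 8(j+1)/((j+1) + 1),
which is the closed form with t = j+1.
By the principle of mathematical induction, the result holds for all t ≥ 1.

P(t) = 8t/(t + 1)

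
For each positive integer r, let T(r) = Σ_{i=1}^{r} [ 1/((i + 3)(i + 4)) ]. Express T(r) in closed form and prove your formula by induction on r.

We claim T(r) = r/(4(r + 4)) for all r ≥ 1.
When r = 1: T(1) = 1/20, and the closed form gives 1/20. They agree.
For the inductive step, assume it holds for an arbitrary i ≥ 1, so T(i) = i/(4(i + 4)).
Then T(i+1) = T(i) + (1/((i + 4)(i + 5))) = (i/(4(i + 4))) + (1/((i + 4)(i + 5))).
Simplifying, T(i+1) = (i + 1)/(4(i + 5)) = (i+1)/(4((i+1) + 4)),
which is the closed form with r = i+1.
This completes the induction.

T(r) = r/(4(r + 4))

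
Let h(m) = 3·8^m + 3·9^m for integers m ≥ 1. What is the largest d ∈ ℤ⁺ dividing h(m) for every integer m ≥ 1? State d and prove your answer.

Computing the first values: h(1) = 51 and h(2) = 435; gcd(51, 435) = 3, so d ≤ 3.
We prove 3 | 3·8^m + 3·9^m for all m ≥ 1 by induction on m.
For the base case m = 1: h(1) = 51 = 3·(17), so 3 | h(1).
Suppose the result is true for m = j, i.e. 3 | h(j). Then
h(j+1) − 9·h(j) = (3·8^(j+1) + 3·9^(j+1)) − 9·(3·8^j + 3·9^j) = (3)·8^j·(8 − 9) = (-3)·8^j. Since 3 | h(j) by the inductive hypothesis, 3 | 9·h(j); and 3 | -3 since -3 = 3·-1. Therefore 3 | h(j+1).
Hence, by induction on m, the claim holds for every m ≥ 1.
Therefore the largest such d is 3.

d = 3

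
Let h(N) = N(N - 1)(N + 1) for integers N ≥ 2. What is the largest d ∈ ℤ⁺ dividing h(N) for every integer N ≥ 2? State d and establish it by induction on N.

Computing the first values: h(2) = 6 and h(3) = 24; gcd(6, 24) = 6, so d ≤ 6.
We prove 6 | N(N - 1)(N + 1) for all N ≥ 2 by induction on N.
When N = 2: h(2) = 6 = 6·(1), so 6 | h(2).
Inductive step: suppose the statement holds for some m ≥ 2, i.e. 6 | h(m). Then
h(m+1) − h(m) = m·(m+1)·(m+2) − (m-1)·m·(m+1) = m·(m+1)·[(m+2) − (m-1)] = 3·m·(m+1). The product of 2 consecutive integers is divisible by (2)! = 2, so h(m+1) − h(m) is divisible by 3·2 = 6. By the inductive hypothesis 6 | h(m), hence 6 | h(m+1).
By induction, the statement is established for all N ≥ 2.
Therefore the largest such d is 6.

d = 6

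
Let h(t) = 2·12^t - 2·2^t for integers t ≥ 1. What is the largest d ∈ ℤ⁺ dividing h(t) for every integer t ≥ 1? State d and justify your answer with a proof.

d = 20

Computing the first values: h(1) = 20 and h(2) = 280; gcd(20, 280) = 20, so d ≤ 20.
We prove 20 | 2·12^t - 2·2^t for all t ≥ 1 by induction on t.
Base step (t = 1): h(1) = 20 = 20·(1), so 20 | h(1).
Inductive step: assume the claim holds for t = m, i.e. 20 | h(m). Then
h(m+1) − 12·h(m) = (2·12^(m+1) - 2·2^(m+1)) − 12·(2·12^m - 2·2^m) = (-2)·2^m·(2 − 12) = (20)·2^m. Since 20 | h(m) by the inductive hypothesis, 20 | 12·h(m); and 20 | 20 since 20 = 20·1. Therefore 20 | h(m+1).
By induction, the statement is established for all t ≥ 1.
Therefore the largest such d is 20.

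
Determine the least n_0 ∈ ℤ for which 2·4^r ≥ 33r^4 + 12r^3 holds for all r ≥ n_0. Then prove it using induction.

n_0 = 9

At r = 8: 131072 < 141312, so the inequality fails and n_0 ≥ 9. We prove 2·4^r ≥ 33r^4 + 12r^3 for all r ≥ 9.
Base step (r = 9): 2·4^r = 524288 and 33r^4 + 12r^3 = 225261, so 524288 ≥ 225261.
For the inductive step, assume it holds for an arbitrary i ≥ 9, so 2·4^i ≥ 33i^4 + 12i^3.
Then 2·4^(i + 1) = 4·(2·4^i) ≥ 4·(33i^4 + 12i^3).
Also, for i ≥ 9 we have 4·(33i^4 + 12i^3) ≥ 33(i+1)^4 + 12(i+1)^3, since 4·(33i^4 + 12i^3) − (33(i+1)^4 + 12(i+1)^3) = 99i^4 - 96i^3 - 234i^2 - 168i - 45, which is nonnegative for all i ≥ 9.
Combining, 2·4^(i + 1) ≥ 33(i+1)^4 + 12(i+1)^3.
Hence, by induction on r, the claim holds for every r ≥ 9.
Hence the smallest such n_0 is 9.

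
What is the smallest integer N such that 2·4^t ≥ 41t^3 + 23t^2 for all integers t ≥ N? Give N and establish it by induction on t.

At t = 6: 8192 < 9684, so the inequality fails and N ≥ 7. We prove 2·4^t ≥ 41t^3 + 23t^2 for all t ≥ 7.
Base step (t = 7): 2·4^t = 32768 and 41t^3 + 23t^2 = 15190, so 32768 ≥ 15190.
For the inductive step, assume it holds for an arbitrary p ≥ 7, so 2·4^p ≥ 41p^3 + 23p^2.
Then 2·4^(p + 1) = 4·(2·4^p) ≥ 4·(41p^3 + 23p^2).
Also, for p ≥ 7 we have 4·(41p^3 + 23p^2) ≥ 41(p+1)^3 + 23(p+1)^2, since 4·(41p^3 + 23p^2) − (41(p+1)^3 + 23(p+1)^2) = 123p^3 - 54p^2 - 169p - 64, which is nonnegative for all p ≥ 7.
Combining, 2·4^(p + 1) ≥ 41(p+1)^3 + 23(p+1)^2.
By the principle of mathematical induction, the result holds for all t ≥ 7.
Hence the smallest such N is 7.

N = 7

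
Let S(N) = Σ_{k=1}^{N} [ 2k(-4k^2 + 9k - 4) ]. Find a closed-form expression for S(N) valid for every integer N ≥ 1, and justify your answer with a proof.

S(N) = -N(N + 1)(2N^2 - 4N + 1)

We claim S(N) = -N(N + 1)(2N^2 - 4N + 1) for all N ≥ 1.
For the base case N = 1: S(1) = 2, and the closed form gives 2. They agree.
Suppose the result is true for N = k, so S(k) = k(-2k^3 + 2k^2 + 3k - 1).
Then S(k+1) = S(k) + (-8k^3 - 6k^2 + 4k + 2) = (k(-2k^3 + 2k^2 + 3k - 1)) + (-8k^3 - 6k^2 + 4k + 2).
Simplifying, S(k+1) = -(k + 1)(k + 2)(2k^2 - 1) = -(k+1)((k+1) + 1)(2(k+1)^2 - 4(k+1) + 1),
which is the closed form with N = k+1.
This completes the induction.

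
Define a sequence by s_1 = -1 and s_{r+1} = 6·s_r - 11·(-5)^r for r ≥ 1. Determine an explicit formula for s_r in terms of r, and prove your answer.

Computing the first terms: s_1 = -1, s_2 = 49, s_3 = 19. This suggests s_r = (-5)^r + 4·6^(r - 1).
Base step (r = 1): the formula gives -1 = -1 = s_1.
For the inductive step, assume it holds for an arbitrary j ≥ 1, so s_j = (-5)^j + 4·6^(j - 1).
Then s_{j+1} = 6·s_j - 11·(-5)^j = 6·((-5)^j + 4·6^(j - 1)) - 11·(-5)^j = (-5)^(j + 1) + 4·6^j = (-5)^(j+1) + 4·6^((j+1) - 1),
which is the claimed formula at r = j+1.
This completes the induction.

s_r = (-5)^r + 4·6^(r - 1)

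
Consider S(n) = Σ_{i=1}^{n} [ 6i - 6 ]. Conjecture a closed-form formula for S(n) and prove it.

S(n) = 3n(n - 1)

We claim S(n) = 3n(n - 1) for all n ≥ 1.
Base step (n = 1): S(1) = 0, and the closed form gives 0. They agree.
For the inductive step, assume it holds for an arbitrary i ≥ 1, so S(i) = 3i(i - 1).
Then S(i+1) = S(i) + (6i) = (3i(i - 1)) + (6i).
Simplifying, S(i+1) = 3i(i + 1) = 3(i+1)((i+1) - 1),
which is the closed form with n = i+1.
Hence, by induction on n, the claim holds for every n ≥ 1.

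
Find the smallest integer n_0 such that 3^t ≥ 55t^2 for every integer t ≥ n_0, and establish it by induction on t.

At t = 7: 2187 < 2695, so the inequality fails and n_0 ≥ 8. We prove 3^t ≥ 55t^2 for all t ≥ 8.
For the base case t = 8: 3^t = 6561 and 55t^2 = 3520, so 6561 ≥ 3520.
For the inductive step, assume it holds for an arbitrary r ≥ 8, so 3^r ≥ 55r^2.
Then 3^(r + 1) = 3·(3^r) ≥ 3·(55r^2).
Also, for r ≥ 8 we have 3·(55r^2) ≥ 55(r+1)^2, since 3 ≥ (1 + 1/r)^2 for all r ≥ 8.
Combining, 3^(r + 1) ≥ 55(r+1)^2.
Hence, by induction on t, the claim holds for every t ≥ 8.
Hence the smallest such n_0 is 8.

n_0 = 8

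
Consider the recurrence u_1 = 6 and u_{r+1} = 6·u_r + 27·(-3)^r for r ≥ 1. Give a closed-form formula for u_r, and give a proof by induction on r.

u_r = (-3)^(r + 1) - 3·6^(r - 1)

Computing the first terms: u_1 = 6, u_2 = -45, u_3 = -27. This suggests u_r = (-3)^(r + 1) - 3·6^(r - 1).
Base case (r = 1): the formula gives 6 = 6 = u_1.
For the inductive step, assume it holds for an arbitrary i ≥ 1, so u_i = (-3)^(i + 1) - 3·6^(i - 1).
Then u_{i+1} = 6·u_i + 27·(-3)^i = 6·((-3)^(i + 1) - 3·6^(i - 1)) + 27·(-3)^i = (-3)^(i + 2) - 3·6^i = (-3)^((i+1) + 1) - 3·6^((i+1) - 1),
which is the claimed formula at r = i+1.
This completes the induction.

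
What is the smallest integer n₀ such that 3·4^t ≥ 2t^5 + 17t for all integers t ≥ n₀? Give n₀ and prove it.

n₀ = 7

At t = 6: 12288 < 15654, so the inequality fails and n₀ ≥ 7. We prove 3·4^t ≥ 2t^5 + 17t for all t ≥ 7.
Base case (t = 7): 3·4^t = 49152 and 2t^5 + 17t = 33733, so 49152 ≥ 33733.
Suppose the result is true for t = j, so 3·4^j ≥ 2j^5 + 17j.
Then 3·4^(j + 1) = 4·(3·4^j) ≥ 4·(2j^5 + 17j).
Also, for j ≥ 7 we have 4·(2j^5 + 17j) ≥ 2(j+1)^5 + 17(j+1), since 4·(2j^5 + 17j) − (2(j+1)^5 + 17(j+1)) = 6j^5 - 10j^4 - 20j^3 - 20j^2 + 41j - 19, which is nonnegative for all j ≥ 7.
Combining, 3·4^(j + 1) ≥ 2(j+1)^5 + 17(j+1).
This completes the induction.
Hence the smallest such n₀ is 7.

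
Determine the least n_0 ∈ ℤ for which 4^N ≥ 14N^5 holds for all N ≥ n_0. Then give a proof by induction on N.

n_0 = 11

At N = 10: 1048576 < 1400000, so the inequality fails and n_0 ≥ 11. We prove 4^N ≥ 14N^5 for all N ≥ 11.
When N = 11: 4^N = 4194304 and 14N^5 = 2254714, so 4194304 ≥ 2254714.
Inductive step: suppose the statement holds for some r ≥ 11, so 4^r ≥ 14r^5.
Then 4^(r + 1) = 4·(4^r) ≥ 4·(14r^5).
Also, for r ≥ 11 we have 4·(14r^5) ≥ 14(r+1)^5, since 4 ≥ (1 + 1/r)^5 for all r ≥ 11.
Combining, 4^(r + 1) ≥ 14(r+1)^5.
This completes the induction.
Hence the smallest such n_0 is 11.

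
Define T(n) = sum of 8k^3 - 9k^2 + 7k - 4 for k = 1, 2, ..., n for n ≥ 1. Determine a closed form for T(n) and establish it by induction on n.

We claim T(n) = n(2n^3 + n^2 + n - 2) for all n ≥ 1.
For the base case n = 1: T(1) = 2, and the closed form gives 2. They agree.
Inductive step: suppose the statement holds for some k ≥ 1, so T(k) = k(2k^3 + k^2 + k - 2).
Then T(k+1) = T(k) + (8k^3 + 15k^2 + 13k + 2) = (k(2k^3 + k^2 + k - 2)) + (8k^3 + 15k^2 + 13k + 2).
Simplifying, T(k+1) = (k + 1)(2k^3 + 7k^2 + 9k + 2) = (k+1)(2(k+1)^3 + (k+1)^2 + (k+1) - 2),
which is the closed form with n = k+1.
Hence, by induction on n, the claim holds for every n ≥ 1.

T(n) = n(2n^3 + n^2 + n - 2)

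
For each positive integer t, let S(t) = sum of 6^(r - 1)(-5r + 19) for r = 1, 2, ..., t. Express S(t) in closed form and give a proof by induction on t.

S(t) = 6^t(-t + 4) - 4

We claim S(t) = 6^t(-t + 4) - 4 for all t ≥ 1.
Base step (t = 1): S(1) = 14, and the closed form gives 14. They agree.
Suppose the result is true for t = r, so S(r) = 6^r(-r + 4) - 4.
Then S(r+1) = S(r) + (6^r(-5r + 14)) = (6^r(-r + 4) - 4) + (6^r(-5r + 14)).
Simplifying, S(r+1) = -6·6^r·r + 18·6^r - 4 = 6^(r+1)(-(r+1) + 4) - 4,
which is the closed form with t = r+1.
By the principle of mathematical induction, the result holds for all t ≥ 1.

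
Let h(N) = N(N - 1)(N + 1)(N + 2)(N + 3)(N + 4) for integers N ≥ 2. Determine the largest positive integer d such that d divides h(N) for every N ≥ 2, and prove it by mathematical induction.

Computing the first values: h(2) = 720 and h(3) = 5040; gcd(720, 5040) = 720, so d ≤ 720.
We prove 720 | N(N - 1)(N + 1)(N + 2)(N + 3)(N + 4) for all N ≥ 2 by induction on N.
When N = 2: h(2) = 720 = 720·(1), so 720 | h(2).
Inductive step: assume the claim holds for N = i, i.e. 720 | h(i). Then
h(i+1) − h(i) = i·(i+1)·(i+2)·(i+3)·(i+4)·(i+5) − (i-1)·i·(i+1)·(i+2)·(i+3)·(i+4) = i·(i+1)·(i+2)·(i+3)·(i+4)·[(i+5) − (i-1)] = 6·i·(i+1)·(i+2)·(i+3)·(i+4). The product of 5 consecutive integers is divisible by (5)! = 120, so h(i+1) − h(i) is divisible by 6·120 = 720. By the inductive hypothesis 720 | h(i), hence 720 | h(i+1).
This completes the induction.
Therefore the largest such d is 720.

d = 720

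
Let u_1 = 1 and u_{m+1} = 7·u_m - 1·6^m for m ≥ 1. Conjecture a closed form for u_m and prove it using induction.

u_m = 6^m - 5·7^(m - 1)

Computing the first terms: u_1 = 1, u_2 = 1, u_3 = -29. This suggests u_m = 6^m - 5·7^(m - 1).
Base step (m = 1): the formula gives 1 = 1 = u_1.
Suppose the result is true for m = p, so u_p = 6^p - 5·7^(p - 1).
Then u_{p+1} = 7·u_p - 1·6^p = 7·(6^p - 5·7^(p - 1)) - 1·6^p = 6^(p + 1) - 5·7^p = 6^(p+1) - 5·7^((p+1) - 1),
which is the claimed formula at m = p+1.
By the principle of mathematical induction, the result holds for all m ≥ 1.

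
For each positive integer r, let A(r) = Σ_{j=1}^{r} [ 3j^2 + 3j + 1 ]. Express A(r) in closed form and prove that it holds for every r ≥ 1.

A(r) = r(r^2 + 3r + 3)

We claim A(r) = r(r^2 + 3r + 3) for all r ≥ 1.
Base case (r = 1): A(1) = 7, and the closed form gives 7. They agree.
For the inductive step, assume it holds for an arbitrary j ≥ 1, so A(j) = j(j^2 + 3j + 3).
Then A(j+1) = A(j) + (3j^2 + 9j + 7) = (j(j^2 + 3j + 3)) + (3j^2 + 9j + 7).
Simplifying, A(j+1) = (j + 1)(j^2 + 5j + 7) = (j+1)((j+1)^2 + 3(j+1) + 3),
which is the closed form with r = j+1.
This completes the induction.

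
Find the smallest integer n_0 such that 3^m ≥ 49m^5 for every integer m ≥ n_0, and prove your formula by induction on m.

At m = 16: 43046721 < 51380224, so the inequality fails and n_0 ≥ 17. We prove 3^m ≥ 49m^5 for all m ≥ 17.
Base step (m = 17): 3^m = 129140163 and 49m^5 = 69572993, so 129140163 ≥ 69572993.
For the inductive step, assume it holds for an arbitrary r ≥ 17, so 3^r ≥ 49r^5.
Then 3^(r + 1) = 3·(3^r) ≥ 3·(49r^5).
Also, for r ≥ 17 we have 3·(49r^5) ≥ 49(r+1)^5, since 3 ≥ (1 + 1/r)^5 for all r ≥ 17.
Combining, 3^(r + 1) ≥ 49(r+1)^5.
Hence, by induction on m, the claim holds for every m ≥ 17.
Hence the smallest such n_0 is 17.

n_0 = 17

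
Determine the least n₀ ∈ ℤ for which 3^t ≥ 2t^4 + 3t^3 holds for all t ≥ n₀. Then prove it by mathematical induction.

n₀ = 9

At t = 8: 6561 < 9728, so the inequality fails and n₀ ≥ 9. We prove 3^t ≥ 2t^4 + 3t^3 for all t ≥ 9.
When t = 9: 3^t = 19683 and 2t^4 + 3t^3 = 15309, so 19683 ≥ 15309.
Inductive step: assume the claim holds for t = p, so 3^p ≥ 2p^4 + 3p^3.
Then 3^(p + 1) = 3·(3^p) ≥ 3·(2p^4 + 3p^3).
Also, for p ≥ 9 we have 3·(2p^4 + 3p^3) ≥ 2(p+1)^4 + 3(p+1)^3, since 3·(2p^4 + 3p^3) − (2(p+1)^4 + 3(p+1)^3) = 4p^4 - 2p^3 - 21p^2 - 17p - 5, which is nonnegative for all p ≥ 9.
Combining, 3^(p + 1) ≥ 2(p+1)^4 + 3(p+1)^3.
Hence, by induction on t, the claim holds for every t ≥ 9.
Hence the smallest such n₀ is 9.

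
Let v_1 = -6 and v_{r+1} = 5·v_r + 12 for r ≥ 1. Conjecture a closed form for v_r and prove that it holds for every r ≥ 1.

v_r = -3·5^(r - 1) - 3

Computing the first terms: v_1 = -6, v_2 = -18, v_3 = -78. This suggests v_r = -3·5^(r - 1) - 3.
For the base case r = 1: the formula gives -6 = -6 = v_1.
Inductive step: assume the claim holds for r = j, so v_j = -3·5^(j - 1) - 3.
Then v_{j+1} = 5·v_j + 12 = 5·(-3·5^(j - 1) - 3) + 12 = -3·5^j - 3 = -3·5^((j+1) - 1) - 3,
which is the claimed formula at r = j+1.
Hence, by induction on r, the claim holds for every r ≥ 1.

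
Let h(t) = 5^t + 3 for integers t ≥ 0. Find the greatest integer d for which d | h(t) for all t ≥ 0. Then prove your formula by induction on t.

Computing the first values: h(0) = 4 and h(1) = 8; gcd(4, 8) = 4, so d ≤ 4.
We prove 4 | 5^t + 3 for all t ≥ 0 by induction on t.
For the base case t = 0: h(0) = 4 = 4·(1), so 4 | h(0).
Inductive step: assume the claim holds for t = p, i.e. 4 | h(p). Then
h(p+1) = 5^(p+1) + 3 = 5·(5^p + 3) - 12 = 5·h(p) - 12. The first term is divisible by 4 by the inductive hypothesis, and -12 is divisible by 4. Hence 4 | h(p+1).
By the principle of mathematical induction, the result holds for all t ≥ 0.
Therefore the largest such d is 4.

d = 4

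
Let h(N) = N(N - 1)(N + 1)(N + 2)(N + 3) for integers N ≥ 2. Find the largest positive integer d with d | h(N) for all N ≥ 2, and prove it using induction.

Computing the first values: h(2) = 120 and h(3) = 720; gcd(120, 720) = 120, so d ≤ 120.
We prove 120 | N(N - 1)(N + 1)(N + 2)(N + 3) for all N ≥ 2 by induction on N.
Base case (N = 2): h(2) = 120 = 120·(1), so 120 | h(2).
Inductive step: assume the claim holds for N = j, i.e. 120 | h(j). Then
h(j+1) − h(j) = j·(j+1)·(j+2)·(j+3)·(j+4) − (j-1)·j·(j+1)·(j+2)·(j+3) = j·(j+1)·(j+2)·(j+3)·[(j+4) − (j-1)] = 5·j·(j+1)·(j+2)·(j+3). The product of 4 consecutive integers is divisible by (4)! = 24, so h(j+1) − h(j) is divisible by 5·24 = 120. By the inductive hypothesis 120 | h(j), hence 120 | h(j+1).
By the principle of mathematical induction, the result holds for all N ≥ 2.
Therefore the largest such d is 120.

d = 120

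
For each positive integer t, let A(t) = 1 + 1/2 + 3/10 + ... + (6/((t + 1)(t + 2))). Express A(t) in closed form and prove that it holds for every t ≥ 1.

A(t) = 3t/(t + 2)

We claim A(t) = 3t/(t + 2) for all t ≥ 1.
Base case (t = 1): A(1) = 1, and the closed form gives 1. They agree.
Inductive step: suppose the statement holds for some j ≥ 1, so A(j) = 3j/(j + 2).
Then A(j+1) = A(j) + (6/((j + 2)(j + 3))) = (3j/(j + 2)) + (6/((j + 2)(j + 3))).
Simplifying, A(j+1) = 3(j + 1)/(j + 3) = 3(j+1)/((j+1) + 2),
which is the closed form with t = j+1.
This completes the induction.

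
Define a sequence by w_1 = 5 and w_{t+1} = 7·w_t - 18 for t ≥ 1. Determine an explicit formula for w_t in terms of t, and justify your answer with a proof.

w_t = 2·7^(t - 1) + 3

Computing the first terms: w_1 = 5, w_2 = 17, w_3 = 101. This suggests w_t = 2·7^(t - 1) + 3.
Base step (t = 1): the formula gives 5 = 5 = w_1.
For the inductive step, assume it holds for an arbitrary j ≥ 1, so w_j = 2·7^(j - 1) + 3.
Then w_{j+1} = 7·w_j - 18 = 7·(2·7^(j - 1) + 3) - 18 = 2·7^j + 3 = 2·7^((j+1) - 1) + 3,
which is the claimed formula at t = j+1.
By the principle of mathematical induction, the result holds for all t ≥ 1.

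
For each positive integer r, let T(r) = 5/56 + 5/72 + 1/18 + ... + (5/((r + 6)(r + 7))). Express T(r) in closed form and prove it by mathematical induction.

T(r) = 5r/(7(r + 7))

We claim T(r) = 5r/(7(r + 7)) for all r ≥ 1.
Base step (r = 1): T(1) = 5/56, and the closed form gives 5/56. They agree.
Inductive step: suppose the statement holds for some m ≥ 1, so T(m) = 5m/(7(m + 7)).
Then T(m+1) = T(m) + (5/((m + 7)(m + 8))) = (5m/(7(m + 7))) + (5/((m + 7)(m + 8))).
Simplifying, T(m+1) = 5(m + 1)/(7(m + 8)) = 5(m+1)/(7((m+1) + 7)),
which is the closed form with r = m+1.
By the principle of mathematical induction, the result holds for all r ≥ 1.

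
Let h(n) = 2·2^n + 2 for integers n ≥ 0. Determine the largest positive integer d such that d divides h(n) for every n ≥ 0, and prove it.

d = 2

Computing the first values: h(0) = 4 and h(1) = 6; gcd(4, 6) = 2, so d ≤ 2.
We prove 2 | 2·2^n + 2 for all n ≥ 0 by induction on n.
When n = 0: h(0) = 4 = 2·(2), so 2 | h(0).
Inductive step: suppose the statement holds for some k ≥ 0, i.e. 2 | h(k). Then
h(k+1) = 2·2^(k+1) + 2 = 2·(2·2^k + 2) - 2 = 2·h(k) - 2. The first term is divisible by 2 by the inductive hypothesis, and -2 is divisible by 2. Hence 2 | h(k+1).
Hence, by induction on n, the claim holds for every n ≥ 0.
Therefore the largest such d is 2.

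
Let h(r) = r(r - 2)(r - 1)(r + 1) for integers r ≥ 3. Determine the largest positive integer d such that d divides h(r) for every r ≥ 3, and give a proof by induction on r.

d = 24

Computing the first values: h(3) = 24 and h(4) = 120; gcd(24, 120) = 24, so d ≤ 24.
We prove 24 | r(r - 2)(r - 1)(r + 1) for all r ≥ 3 by induction on r.
For the base case r = 3: h(3) = 24 = 24·(1), so 24 | h(3).
Suppose the result is true for r = k, i.e. 24 | h(k). Then
h(k+1) − h(k) = (k-1)·k·(k+1)·(k+2) − (k-2)·(k-1)·k·(k+1) = (k-1)·k·(k+1)·[(k+2) − (k-2)] = 4·(k-1)·k·(k+1). The product of 3 consecutive integers is divisible by (3)! = 6, so h(k+1) − h(k) is divisible by 4·6 = 24. By the inductive hypothesis 24 | h(k), hence 24 | h(k+1).
By induction, the statement is established for all r ≥ 3.
Therefore the largest such d is 24.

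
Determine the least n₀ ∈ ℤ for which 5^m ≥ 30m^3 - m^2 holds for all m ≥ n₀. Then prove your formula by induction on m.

At m = 5: 3125 < 3725, so the inequality fails and n₀ ≥ 6. We prove 5^m ≥ 30m^3 - m^2 for all m ≥ 6.
Base step (m = 6): 5^m = 15625 and 30m^3 - m^2 = 6444, so 15625 ≥ 6444.
For the inductive step, assume it holds for an arbitrary p ≥ 6, so 5^p ≥ 30p^3 - p^2.
Then 5^(p + 1) = 5·(5^p) ≥ 5·(30p^3 - p^2).
Also, for p ≥ 6 we have 5·(30p^3 - p^2) ≥ 30(p+1)^3 - (p+1)^2, since 5·(30p^3 - p^2) − (30(p+1)^3 - (p+1)^2) = 120p^3 - 94p^2 - 88p - 29, which is nonnegative for all p ≥ 6.
Combining, 5^(p + 1) ≥ 30(p+1)^3 - (p+1)^2.
By induction, the statement is established for all m ≥ 6.
Hence the smallest such n₀ is 6.

n₀ = 6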